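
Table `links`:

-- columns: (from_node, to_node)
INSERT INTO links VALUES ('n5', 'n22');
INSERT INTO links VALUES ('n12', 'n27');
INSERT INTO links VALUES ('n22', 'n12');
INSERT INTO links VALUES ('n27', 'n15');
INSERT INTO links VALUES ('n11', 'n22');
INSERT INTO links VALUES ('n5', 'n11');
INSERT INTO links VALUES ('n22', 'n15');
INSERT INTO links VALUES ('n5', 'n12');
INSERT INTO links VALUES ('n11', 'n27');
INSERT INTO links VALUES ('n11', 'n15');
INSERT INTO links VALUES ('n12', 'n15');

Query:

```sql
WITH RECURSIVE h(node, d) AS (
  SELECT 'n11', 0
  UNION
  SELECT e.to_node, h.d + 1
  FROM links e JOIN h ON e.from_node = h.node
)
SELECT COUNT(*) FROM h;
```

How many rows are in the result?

Base: (n11, d=0).
Iteration 1: edges from {n11} -> (n15, d=1), (n22, d=1), (n27, d=1).
Iteration 2: edges from {n15,n22,n27} -> (n12, d=2), (n15, d=2). [UNION drops 1 duplicate row(s)]
Iteration 3: edges from {n12,n15} -> (n15, d=3), (n27, d=3).
Iteration 4: edges from {n15,n27} -> (n15, d=4).
Iteration 5: no outgoing edges from {n15}; recursion stops.
Total rows emitted: 9.

9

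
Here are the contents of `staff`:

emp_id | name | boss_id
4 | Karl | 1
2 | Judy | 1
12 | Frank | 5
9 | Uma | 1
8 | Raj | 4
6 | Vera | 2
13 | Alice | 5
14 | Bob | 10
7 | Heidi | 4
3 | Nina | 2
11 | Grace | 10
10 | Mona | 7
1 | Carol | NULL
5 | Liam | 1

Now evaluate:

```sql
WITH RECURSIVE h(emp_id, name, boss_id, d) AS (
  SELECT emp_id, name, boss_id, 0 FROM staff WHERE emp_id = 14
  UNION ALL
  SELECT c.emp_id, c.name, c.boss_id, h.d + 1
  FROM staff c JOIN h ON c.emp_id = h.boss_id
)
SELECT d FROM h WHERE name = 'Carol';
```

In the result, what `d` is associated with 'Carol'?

4

Base: emp_id=14 (Bob), boss_id=10, d 0.
Iteration 1: join on emp_id=10 -> Mona (id 10, boss_id=7, d 1).
Iteration 2: join on emp_id=7 -> Heidi (id 7, boss_id=4, d 2).
Iteration 3: join on emp_id=4 -> Karl (id 4, boss_id=1, d 3).
Iteration 4: join on emp_id=1 -> Carol (id 1, boss_id=NULL, d 4).
Iteration 5: boss_id is NULL; no match; recursion stops.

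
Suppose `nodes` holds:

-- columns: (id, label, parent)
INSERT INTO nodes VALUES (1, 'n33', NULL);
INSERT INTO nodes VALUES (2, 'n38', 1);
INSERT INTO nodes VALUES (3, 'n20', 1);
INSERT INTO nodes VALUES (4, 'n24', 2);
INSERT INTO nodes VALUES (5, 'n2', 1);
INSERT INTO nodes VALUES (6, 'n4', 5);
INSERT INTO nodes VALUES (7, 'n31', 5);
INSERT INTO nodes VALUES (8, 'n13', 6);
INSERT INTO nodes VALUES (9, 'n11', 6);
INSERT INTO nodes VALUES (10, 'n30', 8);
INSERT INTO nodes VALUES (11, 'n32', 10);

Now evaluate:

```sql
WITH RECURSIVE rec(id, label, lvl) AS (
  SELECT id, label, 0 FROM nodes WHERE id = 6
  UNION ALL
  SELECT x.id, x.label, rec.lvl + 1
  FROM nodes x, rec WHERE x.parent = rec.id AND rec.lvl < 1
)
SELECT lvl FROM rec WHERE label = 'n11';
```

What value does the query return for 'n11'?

Base: id=6 (n4) at lvl 0.
Iteration 1: rows with parent in {6} -> n13 (id 8, lvl 1), n11 (id 9, lvl 1).
Iteration 2: lvl < 1 fails for all current rows; recursion stops.

1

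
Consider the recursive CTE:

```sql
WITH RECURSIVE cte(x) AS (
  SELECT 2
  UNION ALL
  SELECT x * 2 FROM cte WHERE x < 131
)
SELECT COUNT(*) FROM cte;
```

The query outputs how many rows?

Base: x=2.
Iteration 1: 2 < 131 holds -> x = 2 * 2 = 4.
Iteration 2: 4 < 131 holds -> x = 4 * 2 = 8.
Iteration 3: 8 < 131 holds -> x = 8 * 2 = 16.
Iteration 4: 16 < 131 holds -> x = 16 * 2 = 32.
Iteration 5: 32 < 131 holds -> x = 32 * 2 = 64.
Iteration 6: 64 < 131 holds -> x = 64 * 2 = 128.
Iteration 7: 128 < 131 holds -> x = 128 * 2 = 256.
Iteration 8: 256 < 131 fails; recursion stops.
Total rows emitted: 8.

8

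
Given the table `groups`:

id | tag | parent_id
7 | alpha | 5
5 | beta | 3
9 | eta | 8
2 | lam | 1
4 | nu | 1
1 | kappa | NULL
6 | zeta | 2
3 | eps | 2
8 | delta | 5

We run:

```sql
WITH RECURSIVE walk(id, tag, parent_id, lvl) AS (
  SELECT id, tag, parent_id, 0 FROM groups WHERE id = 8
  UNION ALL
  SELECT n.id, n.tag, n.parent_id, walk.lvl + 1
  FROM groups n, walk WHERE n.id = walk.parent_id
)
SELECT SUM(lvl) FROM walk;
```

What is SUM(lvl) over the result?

10

Base: id=8 (delta), parent_id=5, lvl 0.
Iteration 1: join on id=5 -> beta (id 5, parent_id=3, lvl 1).
Iteration 2: join on id=3 -> eps (id 3, parent_id=2, lvl 2).
Iteration 3: join on id=2 -> lam (id 2, parent_id=1, lvl 3).
Iteration 4: join on id=1 -> kappa (id 1, parent_id=NULL, lvl 4).
Iteration 5: parent_id is NULL; no match; recursion stops.
SUM(lvl) = 0 + 1 + 2 + 3 + 4 = 10.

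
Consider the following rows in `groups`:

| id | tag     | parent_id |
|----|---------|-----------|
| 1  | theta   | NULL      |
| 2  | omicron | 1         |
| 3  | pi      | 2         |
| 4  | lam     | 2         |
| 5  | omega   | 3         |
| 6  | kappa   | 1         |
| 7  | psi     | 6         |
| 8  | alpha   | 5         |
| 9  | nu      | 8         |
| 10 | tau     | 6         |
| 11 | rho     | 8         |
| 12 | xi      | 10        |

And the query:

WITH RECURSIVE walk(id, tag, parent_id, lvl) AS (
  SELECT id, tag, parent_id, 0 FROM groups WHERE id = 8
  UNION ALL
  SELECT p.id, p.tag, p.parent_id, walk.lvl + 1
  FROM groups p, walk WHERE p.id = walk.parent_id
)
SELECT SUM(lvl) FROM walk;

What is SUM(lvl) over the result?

Base: id=8 (alpha), parent_id=5, lvl 0.
Iteration 1: join on id=5 -> omega (id 5, parent_id=3, lvl 1).
Iteration 2: join on id=3 -> pi (id 3, parent_id=2, lvl 2).
Iteration 3: join on id=2 -> omicron (id 2, parent_id=1, lvl 3).
Iteration 4: join on id=1 -> theta (id 1, parent_id=NULL, lvl 4).
Iteration 5: parent_id is NULL; no match; recursion stops.
SUM(lvl) = 0 + 1 + 2 + 3 + 4 = 10.

10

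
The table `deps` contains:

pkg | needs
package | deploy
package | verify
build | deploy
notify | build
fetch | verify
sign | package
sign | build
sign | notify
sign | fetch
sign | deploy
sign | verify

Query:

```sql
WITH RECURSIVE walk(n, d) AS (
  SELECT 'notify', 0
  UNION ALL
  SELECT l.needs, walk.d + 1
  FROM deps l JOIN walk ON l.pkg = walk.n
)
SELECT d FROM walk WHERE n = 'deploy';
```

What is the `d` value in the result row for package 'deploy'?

Base: (notify, d=0).
Iteration 1: edges from {notify} -> (build, d=1).
Iteration 2: edges from {build} -> (deploy, d=2).
Iteration 3: no outgoing edges from {deploy}; recursion stops.

2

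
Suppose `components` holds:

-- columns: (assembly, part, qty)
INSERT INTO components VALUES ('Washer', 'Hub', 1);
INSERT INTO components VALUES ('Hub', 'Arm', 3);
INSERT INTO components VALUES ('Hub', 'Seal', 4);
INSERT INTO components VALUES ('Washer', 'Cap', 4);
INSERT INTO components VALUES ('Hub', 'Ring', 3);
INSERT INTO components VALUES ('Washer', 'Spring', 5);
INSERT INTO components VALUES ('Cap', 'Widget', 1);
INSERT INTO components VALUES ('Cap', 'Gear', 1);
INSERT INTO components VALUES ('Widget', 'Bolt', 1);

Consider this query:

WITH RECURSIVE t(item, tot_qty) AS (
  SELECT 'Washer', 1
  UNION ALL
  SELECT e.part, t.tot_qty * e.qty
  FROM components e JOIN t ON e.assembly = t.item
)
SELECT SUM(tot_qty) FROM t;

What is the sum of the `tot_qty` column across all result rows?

33

Base: (Washer, tot_qty=1).
Iteration 1: components of {Washer} -> Cap = 1*4 = 4, Hub = 1*1 = 1, Spring = 1*5 = 5.
Iteration 2: components of {Cap,Hub,Spring} -> Arm = 1*3 = 3, Gear = 4*1 = 4, Ring = 1*3 = 3, Seal = 1*4 = 4, Widget = 4*1 = 4.
Iteration 3: components of {Arm,Gear,Ring,Seal,Widget} -> Bolt = 4*1 = 4.
Iteration 4: no further components; recursion stops.
SUM(tot_qty) = 1 + 1 + 4 + 5 + 3 + 4 + 3 + 4 + 4 + 4 = 33.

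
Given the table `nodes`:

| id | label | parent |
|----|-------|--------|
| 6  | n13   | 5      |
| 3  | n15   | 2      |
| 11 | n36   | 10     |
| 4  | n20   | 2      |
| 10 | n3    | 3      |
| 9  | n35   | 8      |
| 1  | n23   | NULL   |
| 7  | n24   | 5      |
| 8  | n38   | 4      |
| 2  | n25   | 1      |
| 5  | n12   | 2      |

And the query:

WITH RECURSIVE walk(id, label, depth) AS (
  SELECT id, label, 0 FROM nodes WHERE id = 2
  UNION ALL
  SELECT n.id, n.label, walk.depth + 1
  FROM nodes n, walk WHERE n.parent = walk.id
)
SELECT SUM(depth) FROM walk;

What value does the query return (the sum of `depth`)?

Base: id=2 (n25) at depth 0.
Iteration 1: rows with parent in {2} -> n15 (id 3, depth 1), n20 (id 4, depth 1), n12 (id 5, depth 1).
Iteration 2: rows with parent in {3,4,5} -> n13 (id 6, depth 2), n24 (id 7, depth 2), n38 (id 8, depth 2), n3 (id 10, depth 2).
Iteration 3: rows with parent in {6,7,8,10} -> n35 (id 9, depth 3), n36 (id 11, depth 3).
Iteration 4: no rows with parent in {9,11}; recursion stops.
SUM(depth) = 0 + 1 + 1 + 1 + 2 + 2 + 2 + 2 + 3 + 3 = 17.

17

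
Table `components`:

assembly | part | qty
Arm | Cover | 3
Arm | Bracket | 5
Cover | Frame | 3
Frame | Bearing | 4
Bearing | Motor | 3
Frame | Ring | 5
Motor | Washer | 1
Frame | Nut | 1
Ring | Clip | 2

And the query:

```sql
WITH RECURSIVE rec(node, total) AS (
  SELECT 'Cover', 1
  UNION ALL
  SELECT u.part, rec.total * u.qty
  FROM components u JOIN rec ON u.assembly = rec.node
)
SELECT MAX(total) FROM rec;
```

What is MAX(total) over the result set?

36

Base: (Cover, total=1).
Iteration 1: components of {Cover} -> Frame = 1*3 = 3.
Iteration 2: components of {Frame} -> Bearing = 3*4 = 12, Nut = 3*1 = 3, Ring = 3*5 = 15.
Iteration 3: components of {Bearing,Nut,Ring} -> Clip = 15*2 = 30, Motor = 12*3 = 36.
Iteration 4: components of {Clip,Motor} -> Washer = 36*1 = 36.
Iteration 5: no further components; recursion stops.
total values: 1, 3, 12, 15, 3, 36, 30, 36; the maximum is 36.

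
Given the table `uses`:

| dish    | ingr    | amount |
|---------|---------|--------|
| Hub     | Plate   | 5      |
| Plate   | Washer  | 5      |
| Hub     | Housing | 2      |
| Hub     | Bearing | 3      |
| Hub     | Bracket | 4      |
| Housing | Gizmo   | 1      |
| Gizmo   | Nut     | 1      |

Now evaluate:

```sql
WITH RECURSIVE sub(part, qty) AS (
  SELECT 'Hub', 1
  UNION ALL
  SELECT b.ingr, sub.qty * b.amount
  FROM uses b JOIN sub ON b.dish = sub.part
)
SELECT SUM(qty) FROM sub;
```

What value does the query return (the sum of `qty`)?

44

Base: (Hub, qty=1).
Iteration 1: components of {Hub} -> Bearing = 1*3 = 3, Bracket = 1*4 = 4, Housing = 1*2 = 2, Plate = 1*5 = 5.
Iteration 2: components of {Bearing,Bracket,Housing,Plate} -> Gizmo = 2*1 = 2, Washer = 5*5 = 25.
Iteration 3: components of {Gizmo,Washer} -> Nut = 2*1 = 2.
Iteration 4: no further components; recursion stops.
SUM(qty) = 1 + 5 + 2 + 3 + 4 + 25 + 2 + 2 = 44.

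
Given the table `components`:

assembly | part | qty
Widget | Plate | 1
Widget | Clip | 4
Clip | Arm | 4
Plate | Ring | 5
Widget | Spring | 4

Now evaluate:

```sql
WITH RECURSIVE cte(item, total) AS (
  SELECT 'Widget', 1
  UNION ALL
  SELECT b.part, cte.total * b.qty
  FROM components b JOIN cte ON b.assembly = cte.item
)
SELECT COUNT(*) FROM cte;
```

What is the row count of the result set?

Base: (Widget, total=1).
Iteration 1: components of {Widget} -> Clip = 1*4 = 4, Plate = 1*1 = 1, Spring = 1*4 = 4.
Iteration 2: components of {Clip,Plate,Spring} -> Arm = 4*4 = 16, Ring = 1*5 = 5.
Iteration 3: no further components; recursion stops.
Total rows emitted: 6.

6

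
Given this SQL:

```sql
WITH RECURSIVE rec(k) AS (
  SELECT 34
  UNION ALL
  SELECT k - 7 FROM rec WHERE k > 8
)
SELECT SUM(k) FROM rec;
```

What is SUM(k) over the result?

100

Base: k=34.
Iteration 1: 34 > 8 holds -> k = 34 - 7 = 27.
Iteration 2: 27 > 8 holds -> k = 27 - 7 = 20.
Iteration 3: 20 > 8 holds -> k = 20 - 7 = 13.
Iteration 4: 13 > 8 holds -> k = 13 - 7 = 6.
Iteration 5: 6 > 8 fails; recursion stops.
SUM(k) = 34 + 27 + 20 + 13 + 6 = 100.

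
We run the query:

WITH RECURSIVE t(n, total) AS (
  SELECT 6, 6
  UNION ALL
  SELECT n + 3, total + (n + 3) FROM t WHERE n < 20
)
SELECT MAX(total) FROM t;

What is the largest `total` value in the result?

Base: n=6, total=6.
Iteration 1: 6 < 20 holds -> n = 6 + 3 = 9, total = 6 + 9 = 15.
Iteration 2: 9 < 20 holds -> n = 9 + 3 = 12, total = 15 + 12 = 27.
Iteration 3: 12 < 20 holds -> n = 12 + 3 = 15, total = 27 + 15 = 42.
Iteration 4: 15 < 20 holds -> n = 15 + 3 = 18, total = 42 + 18 = 60.
Iteration 5: 18 < 20 holds -> n = 18 + 3 = 21, total = 60 + 21 = 81.
Iteration 6: 21 < 20 fails; recursion stops.
total values: 6, 15, 27, 42, 60, 81; the maximum is 81.

81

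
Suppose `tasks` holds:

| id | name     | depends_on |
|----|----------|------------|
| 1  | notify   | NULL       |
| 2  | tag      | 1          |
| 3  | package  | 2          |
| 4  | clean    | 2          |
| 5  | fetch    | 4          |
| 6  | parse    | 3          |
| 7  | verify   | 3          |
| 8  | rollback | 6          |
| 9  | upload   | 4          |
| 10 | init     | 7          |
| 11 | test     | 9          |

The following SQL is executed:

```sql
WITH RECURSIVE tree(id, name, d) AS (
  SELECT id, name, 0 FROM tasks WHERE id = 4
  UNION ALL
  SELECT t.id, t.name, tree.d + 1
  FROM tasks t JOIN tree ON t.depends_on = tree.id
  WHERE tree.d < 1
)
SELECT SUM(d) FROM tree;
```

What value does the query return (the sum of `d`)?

Base: id=4 (clean) at d 0.
Iteration 1: rows with depends_on in {4} -> fetch (id 5, d 1), upload (id 9, d 1).
Iteration 2: d < 1 fails for all current rows; recursion stops.
SUM(d) = 0 + 1 + 1 = 2.

2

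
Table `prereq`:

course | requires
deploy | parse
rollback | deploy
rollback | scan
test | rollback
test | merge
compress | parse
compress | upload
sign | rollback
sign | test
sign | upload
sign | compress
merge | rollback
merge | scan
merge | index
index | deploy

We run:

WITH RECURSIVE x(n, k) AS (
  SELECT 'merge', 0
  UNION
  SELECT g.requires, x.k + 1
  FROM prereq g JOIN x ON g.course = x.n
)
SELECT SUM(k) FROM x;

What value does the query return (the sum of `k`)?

Base: (merge, k=0).
Iteration 1: edges from {merge} -> (index, k=1), (rollback, k=1), (scan, k=1).
Iteration 2: edges from {index,rollback,scan} -> (deploy, k=2), (scan, k=2). [UNION drops 1 duplicate row(s)]
Iteration 3: edges from {deploy,scan} -> (parse, k=3).
Iteration 4: no outgoing edges from {parse}; recursion stops.
SUM(k) = 0 + 1 + 1 + 1 + 2 + 2 + 3 = 10.

10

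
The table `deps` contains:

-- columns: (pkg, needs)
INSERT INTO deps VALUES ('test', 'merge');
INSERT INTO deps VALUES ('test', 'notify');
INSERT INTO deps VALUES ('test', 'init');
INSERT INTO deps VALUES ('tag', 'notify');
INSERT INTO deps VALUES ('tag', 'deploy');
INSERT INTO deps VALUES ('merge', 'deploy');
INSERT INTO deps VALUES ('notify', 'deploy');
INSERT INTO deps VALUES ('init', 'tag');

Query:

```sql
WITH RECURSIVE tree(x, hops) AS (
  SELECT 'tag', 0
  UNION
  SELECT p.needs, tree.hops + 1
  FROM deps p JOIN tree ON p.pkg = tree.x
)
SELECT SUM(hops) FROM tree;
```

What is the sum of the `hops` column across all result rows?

4

Base: (tag, hops=0).
Iteration 1: edges from {tag} -> (deploy, hops=1), (notify, hops=1).
Iteration 2: edges from {deploy,notify} -> (deploy, hops=2).
Iteration 3: no outgoing edges from {deploy}; recursion stops.
SUM(hops) = 0 + 1 + 1 + 2 = 4.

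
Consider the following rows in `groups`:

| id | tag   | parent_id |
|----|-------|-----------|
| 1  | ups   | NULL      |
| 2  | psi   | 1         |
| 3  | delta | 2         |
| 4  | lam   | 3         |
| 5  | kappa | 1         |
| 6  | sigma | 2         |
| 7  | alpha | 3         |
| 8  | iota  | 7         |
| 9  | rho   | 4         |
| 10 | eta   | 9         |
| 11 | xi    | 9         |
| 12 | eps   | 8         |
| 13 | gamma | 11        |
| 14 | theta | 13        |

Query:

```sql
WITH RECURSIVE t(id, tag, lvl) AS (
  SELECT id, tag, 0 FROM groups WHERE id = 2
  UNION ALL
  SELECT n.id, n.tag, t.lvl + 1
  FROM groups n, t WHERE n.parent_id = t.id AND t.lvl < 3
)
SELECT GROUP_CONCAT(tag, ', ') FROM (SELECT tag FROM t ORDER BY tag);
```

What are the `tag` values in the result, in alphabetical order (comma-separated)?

alpha, delta, iota, lam, psi, rho, sigma

Base: id=2 (psi) at lvl 0.
Iteration 1: rows with parent_id in {2} -> delta (id 3, lvl 1), sigma (id 6, lvl 1).
Iteration 2: rows with parent_id in {3,6} -> lam (id 4, lvl 2), alpha (id 7, lvl 2).
Iteration 3: rows with parent_id in {4,7} -> iota (id 8, lvl 3), rho (id 9, lvl 3).
Iteration 4: lvl < 3 fails for all current rows; recursion stops.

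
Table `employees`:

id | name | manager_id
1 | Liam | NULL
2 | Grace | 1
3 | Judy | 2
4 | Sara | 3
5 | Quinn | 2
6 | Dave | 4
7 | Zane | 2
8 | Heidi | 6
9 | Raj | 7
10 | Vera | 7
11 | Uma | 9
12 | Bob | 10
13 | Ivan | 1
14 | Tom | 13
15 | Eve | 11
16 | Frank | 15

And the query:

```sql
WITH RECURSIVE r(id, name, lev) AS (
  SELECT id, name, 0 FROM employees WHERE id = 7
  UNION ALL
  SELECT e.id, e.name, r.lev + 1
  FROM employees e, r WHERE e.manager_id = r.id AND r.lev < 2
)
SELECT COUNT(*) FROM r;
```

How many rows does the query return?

Base: id=7 (Zane) at lev 0.
Iteration 1: rows with manager_id in {7} -> Raj (id 9, lev 1), Vera (id 10, lev 1).
Iteration 2: rows with manager_id in {9,10} -> Uma (id 11, lev 2), Bob (id 12, lev 2).
Iteration 3: lev < 2 fails for all current rows; recursion stops.
Total rows emitted: 5.

5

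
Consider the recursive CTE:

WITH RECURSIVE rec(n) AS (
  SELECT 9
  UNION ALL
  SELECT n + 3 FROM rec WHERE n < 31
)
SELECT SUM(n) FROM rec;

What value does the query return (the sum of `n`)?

189

Base: n=9.
Iteration 1: 9 < 31 holds -> n = 9 + 3 = 12.
Iteration 2: 12 < 31 holds -> n = 12 + 3 = 15.
Iteration 3: 15 < 31 holds -> n = 15 + 3 = 18.
Iteration 4: 18 < 31 holds -> n = 18 + 3 = 21.
Iteration 5: 21 < 31 holds -> n = 21 + 3 = 24.
Iteration 6: 24 < 31 holds -> n = 24 + 3 = 27.
Iteration 7: 27 < 31 holds -> n = 27 + 3 = 30.
Iteration 8: 30 < 31 holds -> n = 30 + 3 = 33.
Iteration 9: 33 < 31 fails; recursion stops.
SUM(n) = 9 + 12 + 15 + 18 + 21 + 24 + 27 + 30 + 33 = 189.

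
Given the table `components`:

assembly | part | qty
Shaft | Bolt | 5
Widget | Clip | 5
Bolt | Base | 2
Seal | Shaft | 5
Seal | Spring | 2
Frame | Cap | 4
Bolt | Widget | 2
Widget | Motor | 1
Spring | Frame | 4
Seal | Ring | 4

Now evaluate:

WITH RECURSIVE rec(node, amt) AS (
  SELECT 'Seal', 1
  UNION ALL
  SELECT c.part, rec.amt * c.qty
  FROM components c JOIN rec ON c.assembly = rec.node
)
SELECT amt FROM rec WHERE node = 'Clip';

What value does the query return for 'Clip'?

250

Base: (Seal, amt=1).
Iteration 1: components of {Seal} -> Ring = 1*4 = 4, Shaft = 1*5 = 5, Spring = 1*2 = 2.
Iteration 2: components of {Ring,Shaft,Spring} -> Bolt = 5*5 = 25, Frame = 2*4 = 8.
Iteration 3: components of {Bolt,Frame} -> Base = 25*2 = 50, Cap = 8*4 = 32, Widget = 25*2 = 50.
Iteration 4: components of {Base,Cap,Widget} -> Clip = 50*5 = 250, Motor = 50*1 = 50.
Iteration 5: no further components; recursion stops.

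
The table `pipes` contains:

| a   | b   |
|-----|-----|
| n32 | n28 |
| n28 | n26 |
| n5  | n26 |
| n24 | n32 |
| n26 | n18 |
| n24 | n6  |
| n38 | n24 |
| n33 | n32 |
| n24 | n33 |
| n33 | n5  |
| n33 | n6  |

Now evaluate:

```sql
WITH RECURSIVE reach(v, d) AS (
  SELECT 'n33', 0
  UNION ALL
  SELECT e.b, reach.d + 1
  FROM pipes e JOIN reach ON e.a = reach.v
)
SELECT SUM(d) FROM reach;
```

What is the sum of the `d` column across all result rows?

Base: (n33, d=0).
Iteration 1: edges from {n33} -> (n32, d=1), (n5, d=1), (n6, d=1).
Iteration 2: edges from {n32,n5,n6} -> (n26, d=2), (n28, d=2).
Iteration 3: edges from {n26,n28} -> (n18, d=3), (n26, d=3).
Iteration 4: edges from {n18,n26} -> (n18, d=4).
Iteration 5: no outgoing edges from {n18}; recursion stops.
SUM(d) = 0 + 1 + 1 + 1 + 2 + 2 + 3 + 3 + 4 = 17.

17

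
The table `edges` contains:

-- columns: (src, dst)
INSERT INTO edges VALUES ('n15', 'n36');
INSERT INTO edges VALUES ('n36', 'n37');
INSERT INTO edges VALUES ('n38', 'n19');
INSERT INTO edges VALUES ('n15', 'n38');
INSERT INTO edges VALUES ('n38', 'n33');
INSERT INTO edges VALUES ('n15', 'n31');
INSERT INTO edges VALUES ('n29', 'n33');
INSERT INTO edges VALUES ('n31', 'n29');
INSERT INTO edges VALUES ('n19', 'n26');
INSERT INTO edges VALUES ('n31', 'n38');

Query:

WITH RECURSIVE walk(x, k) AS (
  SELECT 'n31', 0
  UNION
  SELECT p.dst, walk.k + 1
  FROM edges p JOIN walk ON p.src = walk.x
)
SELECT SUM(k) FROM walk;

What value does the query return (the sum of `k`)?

9

Base: (n31, k=0).
Iteration 1: edges from {n31} -> (n29, k=1), (n38, k=1).
Iteration 2: edges from {n29,n38} -> (n19, k=2), (n33, k=2). [UNION drops 1 duplicate row(s)]
Iteration 3: edges from {n19,n33} -> (n26, k=3).
Iteration 4: no outgoing edges from {n26}; recursion stops.
SUM(k) = 0 + 1 + 1 + 2 + 2 + 3 = 9.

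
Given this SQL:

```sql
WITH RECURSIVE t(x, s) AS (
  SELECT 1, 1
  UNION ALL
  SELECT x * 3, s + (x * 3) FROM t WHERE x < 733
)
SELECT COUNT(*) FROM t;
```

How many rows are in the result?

8

Base: x=1, s=1.
Iteration 1: 1 < 733 holds -> x = 1 * 3 = 3, s = 1 + 3 = 4.
Iteration 2: 3 < 733 holds -> x = 3 * 3 = 9, s = 4 + 9 = 13.
Iteration 3: 9 < 733 holds -> x = 9 * 3 = 27, s = 13 + 27 = 40.
Iteration 4: 27 < 733 holds -> x = 27 * 3 = 81, s = 40 + 81 = 121.
Iteration 5: 81 < 733 holds -> x = 81 * 3 = 243, s = 121 + 243 = 364.
Iteration 6: 243 < 733 holds -> x = 243 * 3 = 729, s = 364 + 729 = 1093.
Iteration 7: 729 < 733 holds -> x = 729 * 3 = 2187, s = 1093 + 2187 = 3280.
Iteration 8: 2187 < 733 fails; recursion stops.
Total rows emitted: 8.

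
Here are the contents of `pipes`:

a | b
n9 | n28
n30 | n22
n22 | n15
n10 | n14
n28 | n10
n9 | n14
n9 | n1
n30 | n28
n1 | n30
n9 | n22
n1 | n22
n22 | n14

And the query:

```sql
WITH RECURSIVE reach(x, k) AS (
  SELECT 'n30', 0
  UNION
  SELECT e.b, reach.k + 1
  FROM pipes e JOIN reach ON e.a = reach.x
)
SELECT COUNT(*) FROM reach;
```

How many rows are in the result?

7

Base: (n30, k=0).
Iteration 1: edges from {n30} -> (n22, k=1), (n28, k=1).
Iteration 2: edges from {n22,n28} -> (n10, k=2), (n14, k=2), (n15, k=2).
Iteration 3: edges from {n10,n14,n15} -> (n14, k=3).
Iteration 4: no outgoing edges from {n14}; recursion stops.
Total rows emitted: 7.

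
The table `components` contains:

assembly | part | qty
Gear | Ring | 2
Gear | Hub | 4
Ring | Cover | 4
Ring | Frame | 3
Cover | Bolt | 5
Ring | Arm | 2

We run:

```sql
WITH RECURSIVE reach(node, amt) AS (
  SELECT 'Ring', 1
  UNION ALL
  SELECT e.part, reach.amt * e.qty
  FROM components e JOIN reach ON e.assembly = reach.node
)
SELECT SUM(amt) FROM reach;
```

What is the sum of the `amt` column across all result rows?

30

Base: (Ring, amt=1).
Iteration 1: components of {Ring} -> Arm = 1*2 = 2, Cover = 1*4 = 4, Frame = 1*3 = 3.
Iteration 2: components of {Arm,Cover,Frame} -> Bolt = 4*5 = 20.
Iteration 3: no further components; recursion stops.
SUM(amt) = 1 + 4 + 3 + 2 + 20 = 30.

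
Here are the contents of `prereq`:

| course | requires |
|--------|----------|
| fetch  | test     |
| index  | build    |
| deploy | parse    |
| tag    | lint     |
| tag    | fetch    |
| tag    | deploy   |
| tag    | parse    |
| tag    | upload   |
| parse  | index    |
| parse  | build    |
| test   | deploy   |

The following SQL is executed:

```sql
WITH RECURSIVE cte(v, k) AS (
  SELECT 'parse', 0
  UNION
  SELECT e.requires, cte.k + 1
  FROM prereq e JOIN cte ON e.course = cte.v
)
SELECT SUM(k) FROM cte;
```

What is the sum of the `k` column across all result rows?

Base: (parse, k=0).
Iteration 1: edges from {parse} -> (build, k=1), (index, k=1).
Iteration 2: edges from {build,index} -> (build, k=2).
Iteration 3: no outgoing edges from {build}; recursion stops.
SUM(k) = 0 + 1 + 1 + 2 = 4.

4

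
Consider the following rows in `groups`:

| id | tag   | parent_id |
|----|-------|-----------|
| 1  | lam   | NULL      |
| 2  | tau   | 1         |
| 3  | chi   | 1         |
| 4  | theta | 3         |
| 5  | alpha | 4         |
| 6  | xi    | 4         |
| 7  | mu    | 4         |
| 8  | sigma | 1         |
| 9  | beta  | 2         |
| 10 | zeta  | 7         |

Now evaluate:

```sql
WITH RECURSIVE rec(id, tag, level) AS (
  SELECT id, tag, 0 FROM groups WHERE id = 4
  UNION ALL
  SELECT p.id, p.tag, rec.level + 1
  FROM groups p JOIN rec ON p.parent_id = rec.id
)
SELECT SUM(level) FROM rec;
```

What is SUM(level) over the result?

Base: id=4 (theta) at level 0.
Iteration 1: rows with parent_id in {4} -> alpha (id 5, level 1), xi (id 6, level 1), mu (id 7, level 1).
Iteration 2: rows with parent_id in {5,6,7} -> zeta (id 10, level 2).
Iteration 3: no rows with parent_id in {10}; recursion stops.
SUM(level) = 0 + 1 + 1 + 1 + 2 = 5.

5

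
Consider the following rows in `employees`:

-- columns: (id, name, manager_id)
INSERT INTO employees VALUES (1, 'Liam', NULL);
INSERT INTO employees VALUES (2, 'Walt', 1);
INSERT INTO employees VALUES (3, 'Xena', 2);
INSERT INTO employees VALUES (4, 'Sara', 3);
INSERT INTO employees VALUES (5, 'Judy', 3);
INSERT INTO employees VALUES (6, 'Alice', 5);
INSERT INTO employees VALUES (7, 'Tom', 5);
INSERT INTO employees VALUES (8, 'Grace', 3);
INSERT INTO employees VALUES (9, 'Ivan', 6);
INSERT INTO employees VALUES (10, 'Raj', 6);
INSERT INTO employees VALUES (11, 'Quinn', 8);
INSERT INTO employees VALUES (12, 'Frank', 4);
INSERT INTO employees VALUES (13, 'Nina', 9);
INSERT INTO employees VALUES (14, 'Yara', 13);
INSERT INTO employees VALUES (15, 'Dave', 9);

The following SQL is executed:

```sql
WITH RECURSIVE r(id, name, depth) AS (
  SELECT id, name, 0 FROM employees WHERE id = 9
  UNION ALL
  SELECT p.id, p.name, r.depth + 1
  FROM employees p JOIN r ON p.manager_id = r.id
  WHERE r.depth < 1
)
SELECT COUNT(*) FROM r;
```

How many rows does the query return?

3

Base: id=9 (Ivan) at depth 0.
Iteration 1: rows with manager_id in {9} -> Nina (id 13, depth 1), Dave (id 15, depth 1).
Iteration 2: depth < 1 fails for all current rows; recursion stops.
Total rows emitted: 3.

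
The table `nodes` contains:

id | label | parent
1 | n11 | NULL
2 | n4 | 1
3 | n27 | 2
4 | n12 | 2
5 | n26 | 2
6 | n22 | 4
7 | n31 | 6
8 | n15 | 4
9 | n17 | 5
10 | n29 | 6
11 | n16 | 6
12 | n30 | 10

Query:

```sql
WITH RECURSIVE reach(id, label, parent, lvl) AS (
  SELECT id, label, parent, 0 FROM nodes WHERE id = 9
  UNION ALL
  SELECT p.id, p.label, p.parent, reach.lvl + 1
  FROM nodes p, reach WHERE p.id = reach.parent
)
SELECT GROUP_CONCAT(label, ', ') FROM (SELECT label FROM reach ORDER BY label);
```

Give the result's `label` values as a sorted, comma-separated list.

Base: id=9 (n17), parent=5, lvl 0.
Iteration 1: join on id=5 -> n26 (id 5, parent=2, lvl 1).
Iteration 2: join on id=2 -> n4 (id 2, parent=1, lvl 2).
Iteration 3: join on id=1 -> n11 (id 1, parent=NULL, lvl 3).
Iteration 4: parent is NULL; no match; recursion stops.

n11, n17, n26, n4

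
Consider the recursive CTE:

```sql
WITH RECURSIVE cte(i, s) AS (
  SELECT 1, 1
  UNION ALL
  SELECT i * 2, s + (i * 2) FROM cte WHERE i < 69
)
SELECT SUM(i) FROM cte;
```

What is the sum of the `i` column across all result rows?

255

Base: i=1, s=1.
Iteration 1: 1 < 69 holds -> i = 1 * 2 = 2, s = 1 + 2 = 3.
Iteration 2: 2 < 69 holds -> i = 2 * 2 = 4, s = 3 + 4 = 7.
Iteration 3: 4 < 69 holds -> i = 4 * 2 = 8, s = 7 + 8 = 15.
Iteration 4: 8 < 69 holds -> i = 8 * 2 = 16, s = 15 + 16 = 31.
Iteration 5: 16 < 69 holds -> i = 16 * 2 = 32, s = 31 + 32 = 63.
Iteration 6: 32 < 69 holds -> i = 32 * 2 = 64, s = 63 + 64 = 127.
Iteration 7: 64 < 69 holds -> i = 64 * 2 = 128, s = 127 + 128 = 255.
Iteration 8: 128 < 69 fails; recursion stops.
SUM(i) = 1 + 2 + 4 + 8 + 16 + 32 + 64 + 128 = 255.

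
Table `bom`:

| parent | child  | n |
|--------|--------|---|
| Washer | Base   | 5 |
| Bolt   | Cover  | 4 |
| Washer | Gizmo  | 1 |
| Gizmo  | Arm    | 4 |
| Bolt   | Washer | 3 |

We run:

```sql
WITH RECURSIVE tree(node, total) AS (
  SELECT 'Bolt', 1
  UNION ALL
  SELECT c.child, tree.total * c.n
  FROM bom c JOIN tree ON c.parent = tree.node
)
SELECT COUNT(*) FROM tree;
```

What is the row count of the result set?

6

Base: (Bolt, total=1).
Iteration 1: components of {Bolt} -> Cover = 1*4 = 4, Washer = 1*3 = 3.
Iteration 2: components of {Cover,Washer} -> Base = 3*5 = 15, Gizmo = 3*1 = 3.
Iteration 3: components of {Base,Gizmo} -> Arm = 3*4 = 12.
Iteration 4: no further components; recursion stops.
Total rows emitted: 6.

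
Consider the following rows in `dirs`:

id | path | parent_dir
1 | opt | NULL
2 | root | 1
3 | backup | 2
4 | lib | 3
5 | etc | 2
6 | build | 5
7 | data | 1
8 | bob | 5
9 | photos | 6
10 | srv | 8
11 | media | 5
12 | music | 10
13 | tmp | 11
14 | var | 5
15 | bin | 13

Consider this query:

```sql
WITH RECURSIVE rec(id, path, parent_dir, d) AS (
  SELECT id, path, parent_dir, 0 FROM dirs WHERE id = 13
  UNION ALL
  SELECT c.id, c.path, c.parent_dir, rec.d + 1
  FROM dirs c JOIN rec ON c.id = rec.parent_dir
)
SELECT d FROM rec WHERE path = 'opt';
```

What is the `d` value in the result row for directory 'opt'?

Base: id=13 (tmp), parent_dir=11, d 0.
Iteration 1: join on id=11 -> media (id 11, parent_dir=5, d 1).
Iteration 2: join on id=5 -> etc (id 5, parent_dir=2, d 2).
Iteration 3: join on id=2 -> root (id 2, parent_dir=1, d 3).
Iteration 4: join on id=1 -> opt (id 1, parent_dir=NULL, d 4).
Iteration 5: parent_dir is NULL; no match; recursion stops.

4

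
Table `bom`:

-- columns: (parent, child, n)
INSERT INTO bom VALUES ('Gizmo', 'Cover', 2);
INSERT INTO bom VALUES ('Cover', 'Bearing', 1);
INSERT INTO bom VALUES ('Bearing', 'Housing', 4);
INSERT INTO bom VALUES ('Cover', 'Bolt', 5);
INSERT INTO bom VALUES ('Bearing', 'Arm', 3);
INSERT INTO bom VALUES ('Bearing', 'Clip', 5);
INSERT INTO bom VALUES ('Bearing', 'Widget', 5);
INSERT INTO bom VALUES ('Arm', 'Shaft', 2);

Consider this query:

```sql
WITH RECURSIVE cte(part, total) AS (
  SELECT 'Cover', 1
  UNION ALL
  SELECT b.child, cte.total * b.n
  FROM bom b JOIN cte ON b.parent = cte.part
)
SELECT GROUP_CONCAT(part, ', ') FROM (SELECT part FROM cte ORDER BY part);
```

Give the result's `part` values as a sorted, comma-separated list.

Arm, Bearing, Bolt, Clip, Cover, Housing, Shaft, Widget

Base: (Cover, total=1).
Iteration 1: components of {Cover} -> Bearing = 1*1 = 1, Bolt = 1*5 = 5.
Iteration 2: components of {Bearing,Bolt} -> Arm = 1*3 = 3, Clip = 1*5 = 5, Housing = 1*4 = 4, Widget = 1*5 = 5.
Iteration 3: components of {Arm,Clip,Housing,Widget} -> Shaft = 3*2 = 6.
Iteration 4: no further components; recursion stops.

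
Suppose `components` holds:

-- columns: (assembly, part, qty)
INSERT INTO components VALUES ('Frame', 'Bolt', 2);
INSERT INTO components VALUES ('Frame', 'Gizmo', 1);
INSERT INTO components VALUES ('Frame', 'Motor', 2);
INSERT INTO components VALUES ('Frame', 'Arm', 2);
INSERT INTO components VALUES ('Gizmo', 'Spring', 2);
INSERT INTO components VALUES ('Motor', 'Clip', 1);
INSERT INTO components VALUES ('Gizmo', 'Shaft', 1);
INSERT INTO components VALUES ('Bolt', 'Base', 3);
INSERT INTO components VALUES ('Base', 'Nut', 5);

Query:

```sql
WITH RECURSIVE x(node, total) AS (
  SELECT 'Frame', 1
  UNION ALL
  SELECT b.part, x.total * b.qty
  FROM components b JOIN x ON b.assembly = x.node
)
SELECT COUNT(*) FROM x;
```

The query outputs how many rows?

Base: (Frame, total=1).
Iteration 1: components of {Frame} -> Arm = 1*2 = 2, Bolt = 1*2 = 2, Gizmo = 1*1 = 1, Motor = 1*2 = 2.
Iteration 2: components of {Arm,Bolt,Gizmo,Motor} -> Base = 2*3 = 6, Clip = 2*1 = 2, Shaft = 1*1 = 1, Spring = 1*2 = 2.
Iteration 3: components of {Base,Clip,Shaft,Spring} -> Nut = 6*5 = 30.
Iteration 4: no further components; recursion stops.
Total rows emitted: 10.

10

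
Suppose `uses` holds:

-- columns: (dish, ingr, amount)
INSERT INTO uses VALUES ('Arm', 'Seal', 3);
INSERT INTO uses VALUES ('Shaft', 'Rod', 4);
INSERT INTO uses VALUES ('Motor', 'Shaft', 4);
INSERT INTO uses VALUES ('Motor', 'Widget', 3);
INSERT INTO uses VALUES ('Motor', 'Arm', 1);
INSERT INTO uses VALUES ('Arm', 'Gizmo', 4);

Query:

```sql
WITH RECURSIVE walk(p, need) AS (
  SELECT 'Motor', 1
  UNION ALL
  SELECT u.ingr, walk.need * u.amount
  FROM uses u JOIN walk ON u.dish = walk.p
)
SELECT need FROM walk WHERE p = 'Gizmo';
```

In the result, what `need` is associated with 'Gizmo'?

Base: (Motor, need=1).
Iteration 1: components of {Motor} -> Arm = 1*1 = 1, Shaft = 1*4 = 4, Widget = 1*3 = 3.
Iteration 2: components of {Arm,Shaft,Widget} -> Gizmo = 1*4 = 4, Rod = 4*4 = 16, Seal = 1*3 = 3.
Iteration 3: no further components; recursion stops.

4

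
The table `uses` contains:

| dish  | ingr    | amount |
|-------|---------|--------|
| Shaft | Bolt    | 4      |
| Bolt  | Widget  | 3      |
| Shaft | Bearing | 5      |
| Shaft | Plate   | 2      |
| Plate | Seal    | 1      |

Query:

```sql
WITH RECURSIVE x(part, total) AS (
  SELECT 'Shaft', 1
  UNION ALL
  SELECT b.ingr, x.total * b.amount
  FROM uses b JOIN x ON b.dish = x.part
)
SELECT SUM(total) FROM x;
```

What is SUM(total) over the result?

Base: (Shaft, total=1).
Iteration 1: components of {Shaft} -> Bearing = 1*5 = 5, Bolt = 1*4 = 4, Plate = 1*2 = 2.
Iteration 2: components of {Bearing,Bolt,Plate} -> Seal = 2*1 = 2, Widget = 4*3 = 12.
Iteration 3: no further components; recursion stops.
SUM(total) = 1 + 4 + 2 + 5 + 12 + 2 = 26.

26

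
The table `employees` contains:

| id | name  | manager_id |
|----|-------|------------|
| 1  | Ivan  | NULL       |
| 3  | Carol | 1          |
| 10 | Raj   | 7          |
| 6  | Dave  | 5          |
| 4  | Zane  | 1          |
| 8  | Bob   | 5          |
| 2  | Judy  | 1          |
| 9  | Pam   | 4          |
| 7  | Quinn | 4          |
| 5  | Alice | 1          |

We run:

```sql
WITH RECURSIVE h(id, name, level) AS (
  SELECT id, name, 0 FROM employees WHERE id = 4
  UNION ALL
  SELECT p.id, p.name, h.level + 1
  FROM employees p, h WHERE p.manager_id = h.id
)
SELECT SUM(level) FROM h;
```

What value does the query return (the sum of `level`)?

4

Base: id=4 (Zane) at level 0.
Iteration 1: rows with manager_id in {4} -> Quinn (id 7, level 1), Pam (id 9, level 1).
Iteration 2: rows with manager_id in {7,9} -> Raj (id 10, level 2).
Iteration 3: no rows with manager_id in {10}; recursion stops.
SUM(level) = 0 + 1 + 1 + 2 = 4.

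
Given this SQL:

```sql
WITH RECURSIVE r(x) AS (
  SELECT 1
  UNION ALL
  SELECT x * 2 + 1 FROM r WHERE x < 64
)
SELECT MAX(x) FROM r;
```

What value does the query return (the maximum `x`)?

127

Base: x=1.
Iteration 1: 1 < 64 holds -> x = 1 * 2 + 1 = 3.
Iteration 2: 3 < 64 holds -> x = 3 * 2 + 1 = 7.
Iteration 3: 7 < 64 holds -> x = 7 * 2 + 1 = 15.
Iteration 4: 15 < 64 holds -> x = 15 * 2 + 1 = 31.
Iteration 5: 31 < 64 holds -> x = 31 * 2 + 1 = 63.
Iteration 6: 63 < 64 holds -> x = 63 * 2 + 1 = 127.
Iteration 7: 127 < 64 fails; recursion stops.
x values: 1, 3, 7, 15, 31, 63, 127; the maximum is 127.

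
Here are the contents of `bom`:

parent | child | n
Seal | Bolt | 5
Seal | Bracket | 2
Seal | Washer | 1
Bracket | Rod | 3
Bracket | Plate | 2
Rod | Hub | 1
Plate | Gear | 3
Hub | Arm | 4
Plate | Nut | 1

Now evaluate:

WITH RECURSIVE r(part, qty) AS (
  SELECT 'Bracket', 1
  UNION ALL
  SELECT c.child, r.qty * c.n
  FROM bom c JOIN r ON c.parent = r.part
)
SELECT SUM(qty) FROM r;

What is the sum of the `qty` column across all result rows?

29

Base: (Bracket, qty=1).
Iteration 1: components of {Bracket} -> Plate = 1*2 = 2, Rod = 1*3 = 3.
Iteration 2: components of {Plate,Rod} -> Gear = 2*3 = 6, Hub = 3*1 = 3, Nut = 2*1 = 2.
Iteration 3: components of {Gear,Hub,Nut} -> Arm = 3*4 = 12.
Iteration 4: no further components; recursion stops.
SUM(qty) = 1 + 3 + 2 + 3 + 6 + 2 + 12 = 29.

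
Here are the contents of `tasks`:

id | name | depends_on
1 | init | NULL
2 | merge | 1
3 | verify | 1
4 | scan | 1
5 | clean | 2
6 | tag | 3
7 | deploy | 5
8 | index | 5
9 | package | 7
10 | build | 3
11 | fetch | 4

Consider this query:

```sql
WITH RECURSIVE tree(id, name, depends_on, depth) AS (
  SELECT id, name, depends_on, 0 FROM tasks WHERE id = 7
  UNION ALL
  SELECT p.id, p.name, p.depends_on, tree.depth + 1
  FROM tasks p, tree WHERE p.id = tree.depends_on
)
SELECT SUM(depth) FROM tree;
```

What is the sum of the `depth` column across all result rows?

Base: id=7 (deploy), depends_on=5, depth 0.
Iteration 1: join on id=5 -> clean (id 5, depends_on=2, depth 1).
Iteration 2: join on id=2 -> merge (id 2, depends_on=1, depth 2).
Iteration 3: join on id=1 -> init (id 1, depends_on=NULL, depth 3).
Iteration 4: depends_on is NULL; no match; recursion stops.
SUM(depth) = 0 + 1 + 2 + 3 = 6.

6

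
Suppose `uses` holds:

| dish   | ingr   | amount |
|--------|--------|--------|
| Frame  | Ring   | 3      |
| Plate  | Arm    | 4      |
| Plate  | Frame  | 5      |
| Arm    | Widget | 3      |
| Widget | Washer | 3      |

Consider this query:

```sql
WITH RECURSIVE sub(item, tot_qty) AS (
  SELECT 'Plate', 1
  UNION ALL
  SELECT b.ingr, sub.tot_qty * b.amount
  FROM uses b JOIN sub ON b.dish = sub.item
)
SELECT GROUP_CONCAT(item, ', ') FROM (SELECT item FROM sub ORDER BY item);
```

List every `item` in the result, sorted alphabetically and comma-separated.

Arm, Frame, Plate, Ring, Washer, Widget

Base: (Plate, tot_qty=1).
Iteration 1: components of {Plate} -> Arm = 1*4 = 4, Frame = 1*5 = 5.
Iteration 2: components of {Arm,Frame} -> Ring = 5*3 = 15, Widget = 4*3 = 12.
Iteration 3: components of {Ring,Widget} -> Washer = 12*3 = 36.
Iteration 4: no further components; recursion stops.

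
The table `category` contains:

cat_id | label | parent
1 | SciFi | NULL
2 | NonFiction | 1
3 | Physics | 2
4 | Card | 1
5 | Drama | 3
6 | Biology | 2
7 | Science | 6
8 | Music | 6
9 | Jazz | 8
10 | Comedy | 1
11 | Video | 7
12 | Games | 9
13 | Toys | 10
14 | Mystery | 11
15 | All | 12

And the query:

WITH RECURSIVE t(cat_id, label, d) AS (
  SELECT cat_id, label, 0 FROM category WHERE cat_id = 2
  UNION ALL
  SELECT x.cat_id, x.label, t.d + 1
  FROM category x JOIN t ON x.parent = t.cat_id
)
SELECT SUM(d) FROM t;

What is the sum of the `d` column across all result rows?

27

Base: cat_id=2 (NonFiction) at d 0.
Iteration 1: rows with parent in {2} -> Physics (id 3, d 1), Biology (id 6, d 1).
Iteration 2: rows with parent in {3,6} -> Drama (id 5, d 2), Science (id 7, d 2), Music (id 8, d 2).
Iteration 3: rows with parent in {5,7,8} -> Jazz (id 9, d 3), Video (id 11, d 3).
Iteration 4: rows with parent in {9,11} -> Games (id 12, d 4), Mystery (id 14, d 4).
Iteration 5: rows with parent in {12,14} -> All (id 15, d 5).
Iteration 6: no rows with parent in {15}; recursion stops.
SUM(d) = 0 + 1 + 1 + 2 + 2 + 2 + 3 + 3 + 4 + 4 + 5 = 27.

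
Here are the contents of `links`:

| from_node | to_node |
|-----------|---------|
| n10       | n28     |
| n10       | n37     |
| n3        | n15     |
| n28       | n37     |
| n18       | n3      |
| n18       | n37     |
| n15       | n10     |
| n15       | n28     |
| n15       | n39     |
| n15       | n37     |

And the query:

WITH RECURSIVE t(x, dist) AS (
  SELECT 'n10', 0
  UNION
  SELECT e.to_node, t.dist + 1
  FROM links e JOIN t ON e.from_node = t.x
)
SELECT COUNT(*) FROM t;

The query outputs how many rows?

4

Base: (n10, dist=0).
Iteration 1: edges from {n10} -> (n28, dist=1), (n37, dist=1).
Iteration 2: edges from {n28,n37} -> (n37, dist=2).
Iteration 3: no outgoing edges from {n37}; recursion stops.
Total rows emitted: 4.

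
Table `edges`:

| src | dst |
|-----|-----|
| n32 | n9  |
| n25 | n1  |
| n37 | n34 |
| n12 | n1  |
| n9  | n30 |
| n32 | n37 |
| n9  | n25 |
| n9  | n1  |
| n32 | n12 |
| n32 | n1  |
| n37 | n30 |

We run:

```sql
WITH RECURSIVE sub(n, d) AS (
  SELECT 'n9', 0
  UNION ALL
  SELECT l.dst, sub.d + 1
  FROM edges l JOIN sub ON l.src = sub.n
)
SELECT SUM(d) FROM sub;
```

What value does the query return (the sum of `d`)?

Base: (n9, d=0).
Iteration 1: edges from {n9} -> (n1, d=1), (n25, d=1), (n30, d=1).
Iteration 2: edges from {n1,n25,n30} -> (n1, d=2).
Iteration 3: no outgoing edges from {n1}; recursion stops.
SUM(d) = 0 + 1 + 1 + 1 + 2 = 5.

5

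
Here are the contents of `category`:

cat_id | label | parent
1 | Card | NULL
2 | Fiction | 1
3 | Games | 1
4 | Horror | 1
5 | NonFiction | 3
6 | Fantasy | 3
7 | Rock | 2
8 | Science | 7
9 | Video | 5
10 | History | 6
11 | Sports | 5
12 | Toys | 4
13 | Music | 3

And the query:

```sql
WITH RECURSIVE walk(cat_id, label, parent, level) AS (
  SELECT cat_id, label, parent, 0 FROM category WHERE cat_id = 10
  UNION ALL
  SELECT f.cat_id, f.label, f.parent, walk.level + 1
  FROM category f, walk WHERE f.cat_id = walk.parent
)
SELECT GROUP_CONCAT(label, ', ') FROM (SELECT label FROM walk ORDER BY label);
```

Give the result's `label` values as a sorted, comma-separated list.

Card, Fantasy, Games, History

Base: cat_id=10 (History), parent=6, level 0.
Iteration 1: join on cat_id=6 -> Fantasy (id 6, parent=3, level 1).
Iteration 2: join on cat_id=3 -> Games (id 3, parent=1, level 2).
Iteration 3: join on cat_id=1 -> Card (id 1, parent=NULL, level 3).
Iteration 4: parent is NULL; no match; recursion stops.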